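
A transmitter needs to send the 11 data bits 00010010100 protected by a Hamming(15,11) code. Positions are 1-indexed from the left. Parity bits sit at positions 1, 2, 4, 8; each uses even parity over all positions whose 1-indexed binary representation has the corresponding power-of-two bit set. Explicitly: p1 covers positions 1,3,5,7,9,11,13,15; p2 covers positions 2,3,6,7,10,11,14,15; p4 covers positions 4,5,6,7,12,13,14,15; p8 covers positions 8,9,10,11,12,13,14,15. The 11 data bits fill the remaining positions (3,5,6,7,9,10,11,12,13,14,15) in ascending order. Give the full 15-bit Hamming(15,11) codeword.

Place data bits at non-power-of-two positions: b3=0, b5=0, b6=0, b7=1, b9=0, b10=0, b11=1, b12=0, b13=1, b14=0, b15=0.
p1 = XOR of data positions {3,5,7,9,11,13,15} = 0⊕0⊕1⊕0⊕1⊕1⊕0 = 1
p2 = XOR of data positions {3,6,7,10,11,14,15} = 0⊕0⊕1⊕0⊕1⊕0⊕0 = 0
p4 = XOR of data positions {5,6,7,12,13,14,15} = 0⊕0⊕1⊕0⊕1⊕0⊕0 = 0
p8 = XOR of data positions {9,10,11,12,13,14,15} = 0⊕0⊕1⊕0⊕1⊕0⊕0 = 0
Codeword b1..b15 = 100000100010100

100000100010100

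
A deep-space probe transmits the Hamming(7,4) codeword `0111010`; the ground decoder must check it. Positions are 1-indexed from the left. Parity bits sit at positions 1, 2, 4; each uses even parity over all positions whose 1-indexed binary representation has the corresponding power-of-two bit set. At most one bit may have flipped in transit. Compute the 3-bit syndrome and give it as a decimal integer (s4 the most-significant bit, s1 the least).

3

s1: b1⊕b3⊕b5⊕b7 = 0⊕1⊕0⊕0 = 1
s2: b2⊕b3⊕b6⊕b7 = 1⊕1⊕1⊕0 = 1
s4: b4⊕b5⊕b6⊕b7 = 1⊕0⊕1⊕0 = 0
Syndrome (s4...s1) = 011 → position 3.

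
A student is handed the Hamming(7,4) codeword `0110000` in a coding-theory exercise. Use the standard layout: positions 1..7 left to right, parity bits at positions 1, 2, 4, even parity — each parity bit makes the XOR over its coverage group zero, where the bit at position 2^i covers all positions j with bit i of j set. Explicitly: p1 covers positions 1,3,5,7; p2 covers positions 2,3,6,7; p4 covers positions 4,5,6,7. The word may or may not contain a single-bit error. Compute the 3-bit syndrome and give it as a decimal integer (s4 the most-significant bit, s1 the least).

s1: b1⊕b3⊕b5⊕b7 = 0⊕1⊕0⊕0 = 1
s2: b2⊕b3⊕b6⊕b7 = 1⊕1⊕0⊕0 = 0
s4: b4⊕b5⊕b6⊕b7 = 0⊕0⊕0⊕0 = 0
Syndrome (s4...s1) = 001 → position 1.

1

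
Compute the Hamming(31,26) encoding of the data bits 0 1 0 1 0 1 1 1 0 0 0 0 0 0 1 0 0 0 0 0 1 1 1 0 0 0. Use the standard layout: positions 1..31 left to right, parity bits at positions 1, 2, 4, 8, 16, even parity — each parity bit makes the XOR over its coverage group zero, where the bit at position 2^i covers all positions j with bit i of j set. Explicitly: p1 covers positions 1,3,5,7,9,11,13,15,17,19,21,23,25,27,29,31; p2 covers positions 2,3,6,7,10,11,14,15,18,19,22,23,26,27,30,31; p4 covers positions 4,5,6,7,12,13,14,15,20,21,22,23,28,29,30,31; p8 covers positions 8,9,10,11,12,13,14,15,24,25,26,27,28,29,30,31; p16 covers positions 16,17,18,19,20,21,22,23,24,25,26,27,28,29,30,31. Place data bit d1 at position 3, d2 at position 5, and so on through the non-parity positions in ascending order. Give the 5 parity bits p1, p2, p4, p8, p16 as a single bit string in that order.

01100

Place data bits at non-power-of-two positions: b3=0, b5=1, b6=0, b7=1, b9=0, b10=1, b11=1, b12=1, b13=0, b14=0, b15=0, b17=0, b18=0, b19=0, b20=1, b21=0, b22=0, b23=0, b24=0, b25=0, b26=1, b27=1, b28=1, b29=0, b30=0, b31=0.
p1 = XOR of data positions {3,5,7,9,11,13,15,17,19,21,23,25,27,29,31} = 0⊕1⊕1⊕0⊕1⊕0⊕0⊕0⊕0⊕0⊕0⊕0⊕1⊕0⊕0 = 0
p2 = XOR of data positions {3,6,7,10,11,14,15,18,19,22,23,26,27,30,31} = 0⊕0⊕1⊕1⊕1⊕0⊕0⊕0⊕0⊕0⊕0⊕1⊕1⊕0⊕0 = 1
p4 = XOR of data positions {5,6,7,12,13,14,15,20,21,22,23,28,29,30,31} = 1⊕0⊕1⊕1⊕0⊕0⊕0⊕1⊕0⊕0⊕0⊕1⊕0⊕0⊕0 = 1
p8 = XOR of data positions {9,10,11,12,13,14,15,24,25,26,27,28,29,30,31} = 0⊕1⊕1⊕1⊕0⊕0⊕0⊕0⊕0⊕1⊕1⊕1⊕0⊕0⊕0 = 0
p16 = XOR of data positions {17,18,19,20,21,22,23,24,25,26,27,28,29,30,31} = 0⊕0⊕0⊕1⊕0⊕0⊕0⊕0⊕0⊕1⊕1⊕1⊕0⊕0⊕0 = 0
Parity bits p1,p2,p4,p8,p16 = 01100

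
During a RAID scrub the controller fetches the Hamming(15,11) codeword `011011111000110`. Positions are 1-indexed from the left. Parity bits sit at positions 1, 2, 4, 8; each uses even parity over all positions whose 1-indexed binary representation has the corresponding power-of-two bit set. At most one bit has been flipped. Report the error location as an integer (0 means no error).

7

s1: b1⊕b3⊕b5⊕b7⊕b9⊕b11⊕b13⊕b15 = 0⊕1⊕1⊕1⊕1⊕0⊕1⊕0 = 1
s2: b2⊕b3⊕b6⊕b7⊕b10⊕b11⊕b14⊕b15 = 1⊕1⊕1⊕1⊕0⊕0⊕1⊕0 = 1
s4: b4⊕b5⊕b6⊕b7⊕b12⊕b13⊕b14⊕b15 = 0⊕1⊕1⊕1⊕0⊕1⊕1⊕0 = 1
s8: b8⊕b9⊕b10⊕b11⊕b12⊕b13⊕b14⊕b15 = 1⊕1⊕0⊕0⊕0⊕1⊕1⊕0 = 0
Syndrome (s8...s1) = 0111 → position 7.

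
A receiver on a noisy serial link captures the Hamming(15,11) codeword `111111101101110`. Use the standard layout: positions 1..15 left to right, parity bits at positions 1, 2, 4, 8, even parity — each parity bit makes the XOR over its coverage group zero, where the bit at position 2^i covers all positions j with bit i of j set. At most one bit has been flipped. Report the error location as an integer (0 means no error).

12

s1: b1⊕b3⊕b5⊕b7⊕b9⊕b11⊕b13⊕b15 = 1⊕1⊕1⊕1⊕1⊕0⊕1⊕0 = 0
s2: b2⊕b3⊕b6⊕b7⊕b10⊕b11⊕b14⊕b15 = 1⊕1⊕1⊕1⊕1⊕0⊕1⊕0 = 0
s4: b4⊕b5⊕b6⊕b7⊕b12⊕b13⊕b14⊕b15 = 1⊕1⊕1⊕1⊕1⊕1⊕1⊕0 = 1
s8: b8⊕b9⊕b10⊕b11⊕b12⊕b13⊕b14⊕b15 = 0⊕1⊕1⊕0⊕1⊕1⊕1⊕0 = 1
Syndrome (s8...s1) = 1100 → position 12.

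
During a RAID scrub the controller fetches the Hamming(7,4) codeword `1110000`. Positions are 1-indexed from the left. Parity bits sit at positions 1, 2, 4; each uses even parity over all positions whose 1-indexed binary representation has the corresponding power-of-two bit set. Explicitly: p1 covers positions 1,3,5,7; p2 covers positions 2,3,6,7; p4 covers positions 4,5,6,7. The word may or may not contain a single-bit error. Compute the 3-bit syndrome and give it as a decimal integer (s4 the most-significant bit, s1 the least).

0

s1: b1⊕b3⊕b5⊕b7 = 1⊕1⊕0⊕0 = 0
s2: b2⊕b3⊕b6⊕b7 = 1⊕1⊕0⊕0 = 0
s4: b4⊕b5⊕b6⊕b7 = 0⊕0⊕0⊕0 = 0
Syndrome (s4...s1) = 000 → position 0 (no error).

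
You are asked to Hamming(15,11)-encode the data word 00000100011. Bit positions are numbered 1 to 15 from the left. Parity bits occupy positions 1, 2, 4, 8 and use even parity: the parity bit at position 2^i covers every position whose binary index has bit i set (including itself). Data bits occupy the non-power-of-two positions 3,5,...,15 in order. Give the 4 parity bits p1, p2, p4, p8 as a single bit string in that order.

Place data bits at non-power-of-two positions: b3=0, b5=0, b6=0, b7=0, b9=0, b10=1, b11=0, b12=0, b13=0, b14=1, b15=1.
p1 = XOR of data positions {3,5,7,9,11,13,15} = 0⊕0⊕0⊕0⊕0⊕0⊕1 = 1
p2 = XOR of data positions {3,6,7,10,11,14,15} = 0⊕0⊕0⊕1⊕0⊕1⊕1 = 1
p4 = XOR of data positions {5,6,7,12,13,14,15} = 0⊕0⊕0⊕0⊕0⊕1⊕1 = 0
p8 = XOR of data positions {9,10,11,12,13,14,15} = 0⊕1⊕0⊕0⊕0⊕1⊕1 = 1
Parity bits p1,p2,p4,p8 = 1101

1101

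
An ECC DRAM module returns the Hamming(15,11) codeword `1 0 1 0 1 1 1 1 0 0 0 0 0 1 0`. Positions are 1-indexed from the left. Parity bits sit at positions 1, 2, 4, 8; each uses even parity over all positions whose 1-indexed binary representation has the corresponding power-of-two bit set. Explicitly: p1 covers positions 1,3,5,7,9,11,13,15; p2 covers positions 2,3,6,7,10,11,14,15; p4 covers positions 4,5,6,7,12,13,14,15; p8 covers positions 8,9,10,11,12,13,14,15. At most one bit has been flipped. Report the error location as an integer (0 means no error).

0

s1: b1⊕b3⊕b5⊕b7⊕b9⊕b11⊕b13⊕b15 = 1⊕1⊕1⊕1⊕0⊕0⊕0⊕0 = 0
s2: b2⊕b3⊕b6⊕b7⊕b10⊕b11⊕b14⊕b15 = 0⊕1⊕1⊕1⊕0⊕0⊕1⊕0 = 0
s4: b4⊕b5⊕b6⊕b7⊕b12⊕b13⊕b14⊕b15 = 0⊕1⊕1⊕1⊕0⊕0⊕1⊕0 = 0
s8: b8⊕b9⊕b10⊕b11⊕b12⊕b13⊕b14⊕b15 = 1⊕0⊕0⊕0⊕0⊕0⊕1⊕0 = 0
Syndrome (s8...s1) = 0000 → position 0 (no error).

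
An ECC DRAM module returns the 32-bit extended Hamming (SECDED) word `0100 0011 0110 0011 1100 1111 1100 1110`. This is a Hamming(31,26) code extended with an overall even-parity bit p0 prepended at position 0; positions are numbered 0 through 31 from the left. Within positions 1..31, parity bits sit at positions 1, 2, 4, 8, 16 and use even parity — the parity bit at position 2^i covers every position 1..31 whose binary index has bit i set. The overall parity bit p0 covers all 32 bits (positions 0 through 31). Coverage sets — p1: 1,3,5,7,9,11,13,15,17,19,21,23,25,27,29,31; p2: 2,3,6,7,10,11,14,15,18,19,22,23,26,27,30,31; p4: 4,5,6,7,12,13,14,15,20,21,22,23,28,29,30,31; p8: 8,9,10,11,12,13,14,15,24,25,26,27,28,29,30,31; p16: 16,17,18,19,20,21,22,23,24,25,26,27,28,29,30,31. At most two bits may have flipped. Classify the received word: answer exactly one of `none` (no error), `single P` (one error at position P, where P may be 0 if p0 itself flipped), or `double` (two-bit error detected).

s1: b1⊕b3⊕b5⊕b7⊕b9⊕b11⊕b13⊕b15⊕b17⊕b19⊕b21⊕b23⊕b25⊕b27⊕b29⊕b31 = 1⊕0⊕0⊕1⊕1⊕0⊕0⊕1⊕1⊕0⊕1⊕1⊕1⊕0⊕1⊕0 = 1
s2: b2⊕b3⊕b6⊕b7⊕b10⊕b11⊕b14⊕b15⊕b18⊕b19⊕b22⊕b23⊕b26⊕b27⊕b30⊕b31 = 0⊕0⊕1⊕1⊕1⊕0⊕1⊕1⊕0⊕0⊕1⊕1⊕0⊕0⊕1⊕0 = 0
s4: b4⊕b5⊕b6⊕b7⊕b12⊕b13⊕b14⊕b15⊕b20⊕b21⊕b22⊕b23⊕b28⊕b29⊕b30⊕b31 = 0⊕0⊕1⊕1⊕0⊕0⊕1⊕1⊕1⊕1⊕1⊕1⊕1⊕1⊕1⊕0 = 1
s8: b8⊕b9⊕b10⊕b11⊕b12⊕b13⊕b14⊕b15⊕b24⊕b25⊕b26⊕b27⊕b28⊕b29⊕b30⊕b31 = 0⊕1⊕1⊕0⊕0⊕0⊕1⊕1⊕1⊕1⊕0⊕0⊕1⊕1⊕1⊕0 = 1
s16: b16⊕b17⊕b18⊕b19⊕b20⊕b21⊕b22⊕b23⊕b24⊕b25⊕b26⊕b27⊕b28⊕b29⊕b30⊕b31 = 1⊕1⊕0⊕0⊕1⊕1⊕1⊕1⊕1⊕1⊕0⊕0⊕1⊕1⊕1⊕0 = 1
Syndrome (s16...s1) = 11101 → position 29.
Overall parity (XOR of all 32 bits, including p0): 0⊕1⊕0⊕0⊕0⊕0⊕1⊕1⊕0⊕1⊕1⊕0⊕0⊕0⊕1⊕1⊕1⊕1⊕0⊕0⊕1⊕1⊕1⊕1⊕1⊕1⊕0⊕0⊕1⊕1⊕1⊕0 = 0
Overall=0, syndrome position=29 → double-bit error detected (uncorrectable).

double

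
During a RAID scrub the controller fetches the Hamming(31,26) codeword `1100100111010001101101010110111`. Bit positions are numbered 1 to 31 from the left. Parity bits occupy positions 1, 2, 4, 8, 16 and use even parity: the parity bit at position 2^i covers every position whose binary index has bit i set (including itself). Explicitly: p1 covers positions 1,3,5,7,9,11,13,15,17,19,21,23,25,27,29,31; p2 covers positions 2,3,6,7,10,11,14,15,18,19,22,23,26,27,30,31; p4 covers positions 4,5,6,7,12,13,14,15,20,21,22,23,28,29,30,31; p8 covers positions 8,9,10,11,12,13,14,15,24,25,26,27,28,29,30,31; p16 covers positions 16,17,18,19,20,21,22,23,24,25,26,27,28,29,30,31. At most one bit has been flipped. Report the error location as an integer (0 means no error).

s1: b1⊕b3⊕b5⊕b7⊕b9⊕b11⊕b13⊕b15⊕b17⊕b19⊕b21⊕b23⊕b25⊕b27⊕b29⊕b31 = 1⊕0⊕1⊕0⊕1⊕0⊕0⊕0⊕1⊕1⊕0⊕0⊕0⊕1⊕1⊕1 = 0
s2: b2⊕b3⊕b6⊕b7⊕b10⊕b11⊕b14⊕b15⊕b18⊕b19⊕b22⊕b23⊕b26⊕b27⊕b30⊕b31 = 1⊕0⊕0⊕0⊕1⊕0⊕0⊕0⊕0⊕1⊕1⊕0⊕1⊕1⊕1⊕1 = 0
s4: b4⊕b5⊕b6⊕b7⊕b12⊕b13⊕b14⊕b15⊕b20⊕b21⊕b22⊕b23⊕b28⊕b29⊕b30⊕b31 = 0⊕1⊕0⊕0⊕1⊕0⊕0⊕0⊕1⊕0⊕1⊕0⊕0⊕1⊕1⊕1 = 1
s8: b8⊕b9⊕b10⊕b11⊕b12⊕b13⊕b14⊕b15⊕b24⊕b25⊕b26⊕b27⊕b28⊕b29⊕b30⊕b31 = 1⊕1⊕1⊕0⊕1⊕0⊕0⊕0⊕1⊕0⊕1⊕1⊕0⊕1⊕1⊕1 = 0
s16: b16⊕b17⊕b18⊕b19⊕b20⊕b21⊕b22⊕b23⊕b24⊕b25⊕b26⊕b27⊕b28⊕b29⊕b30⊕b31 = 1⊕1⊕0⊕1⊕1⊕0⊕1⊕0⊕1⊕0⊕1⊕1⊕0⊕1⊕1⊕1 = 1
Syndrome (s16...s1) = 10100 → position 20.

20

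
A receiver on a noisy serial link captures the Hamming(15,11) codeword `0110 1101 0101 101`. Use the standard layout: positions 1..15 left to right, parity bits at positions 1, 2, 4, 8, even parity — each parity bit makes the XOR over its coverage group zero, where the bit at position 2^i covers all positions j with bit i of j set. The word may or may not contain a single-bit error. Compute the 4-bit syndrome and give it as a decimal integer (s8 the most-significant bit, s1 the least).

14

s1: b1⊕b3⊕b5⊕b7⊕b9⊕b11⊕b13⊕b15 = 0⊕1⊕1⊕0⊕0⊕0⊕1⊕1 = 0
s2: b2⊕b3⊕b6⊕b7⊕b10⊕b11⊕b14⊕b15 = 1⊕1⊕1⊕0⊕1⊕0⊕0⊕1 = 1
s4: b4⊕b5⊕b6⊕b7⊕b12⊕b13⊕b14⊕b15 = 0⊕1⊕1⊕0⊕1⊕1⊕0⊕1 = 1
s8: b8⊕b9⊕b10⊕b11⊕b12⊕b13⊕b14⊕b15 = 1⊕0⊕1⊕0⊕1⊕1⊕0⊕1 = 1
Syndrome (s8...s1) = 1110 → position 14.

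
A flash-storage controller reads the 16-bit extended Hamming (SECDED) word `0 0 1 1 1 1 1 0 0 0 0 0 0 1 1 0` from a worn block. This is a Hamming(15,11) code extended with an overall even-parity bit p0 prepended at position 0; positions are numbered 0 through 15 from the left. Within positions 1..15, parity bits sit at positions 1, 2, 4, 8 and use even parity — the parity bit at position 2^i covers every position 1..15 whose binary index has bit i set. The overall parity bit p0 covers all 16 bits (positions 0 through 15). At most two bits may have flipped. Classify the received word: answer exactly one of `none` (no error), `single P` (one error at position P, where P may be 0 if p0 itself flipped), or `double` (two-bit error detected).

single 5

s1: b1⊕b3⊕b5⊕b7⊕b9⊕b11⊕b13⊕b15 = 0⊕1⊕1⊕0⊕0⊕0⊕1⊕0 = 1
s2: b2⊕b3⊕b6⊕b7⊕b10⊕b11⊕b14⊕b15 = 1⊕1⊕1⊕0⊕0⊕0⊕1⊕0 = 0
s4: b4⊕b5⊕b6⊕b7⊕b12⊕b13⊕b14⊕b15 = 1⊕1⊕1⊕0⊕0⊕1⊕1⊕0 = 1
s8: b8⊕b9⊕b10⊕b11⊕b12⊕b13⊕b14⊕b15 = 0⊕0⊕0⊕0⊕0⊕1⊕1⊕0 = 0
Syndrome (s8...s1) = 0101 → position 5.
Overall parity (XOR of all 16 bits, including p0): 0⊕0⊕1⊕1⊕1⊕1⊕1⊕0⊕0⊕0⊕0⊕0⊕0⊕1⊕1⊕0 = 1
Overall=1, syndrome position=5 → single-bit error at position 5.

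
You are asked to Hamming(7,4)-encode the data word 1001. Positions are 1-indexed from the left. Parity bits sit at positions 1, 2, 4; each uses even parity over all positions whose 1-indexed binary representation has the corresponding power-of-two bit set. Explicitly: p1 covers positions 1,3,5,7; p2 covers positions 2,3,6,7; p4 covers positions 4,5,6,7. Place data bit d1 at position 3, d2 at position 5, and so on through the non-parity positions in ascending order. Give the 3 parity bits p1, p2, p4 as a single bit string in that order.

Place data bits at non-power-of-two positions: b3=1, b5=0, b6=0, b7=1.
p1 = XOR of data positions {3,5,7} = 1⊕0⊕1 = 0
p2 = XOR of data positions {3,6,7} = 1⊕0⊕1 = 0
p4 = XOR of data positions {5,6,7} = 0⊕0⊕1 = 1
Parity bits p1,p2,p4 = 001

001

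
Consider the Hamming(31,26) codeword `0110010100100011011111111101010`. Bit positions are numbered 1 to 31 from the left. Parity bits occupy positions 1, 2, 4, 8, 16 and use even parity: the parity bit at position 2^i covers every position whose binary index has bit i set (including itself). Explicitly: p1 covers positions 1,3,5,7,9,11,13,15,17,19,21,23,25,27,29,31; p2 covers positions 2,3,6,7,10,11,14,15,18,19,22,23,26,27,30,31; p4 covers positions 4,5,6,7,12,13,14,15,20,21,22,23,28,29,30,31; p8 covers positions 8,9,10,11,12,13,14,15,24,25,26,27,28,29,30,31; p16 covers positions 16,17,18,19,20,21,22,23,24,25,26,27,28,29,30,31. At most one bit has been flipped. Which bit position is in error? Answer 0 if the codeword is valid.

s1: b1⊕b3⊕b5⊕b7⊕b9⊕b11⊕b13⊕b15⊕b17⊕b19⊕b21⊕b23⊕b25⊕b27⊕b29⊕b31 = 0⊕1⊕0⊕0⊕0⊕1⊕0⊕1⊕0⊕1⊕1⊕1⊕1⊕0⊕0⊕0 = 1
s2: b2⊕b3⊕b6⊕b7⊕b10⊕b11⊕b14⊕b15⊕b18⊕b19⊕b22⊕b23⊕b26⊕b27⊕b30⊕b31 = 1⊕1⊕1⊕0⊕0⊕1⊕0⊕1⊕1⊕1⊕1⊕1⊕1⊕0⊕1⊕0 = 1
s4: b4⊕b5⊕b6⊕b7⊕b12⊕b13⊕b14⊕b15⊕b20⊕b21⊕b22⊕b23⊕b28⊕b29⊕b30⊕b31 = 0⊕0⊕1⊕0⊕0⊕0⊕0⊕1⊕1⊕1⊕1⊕1⊕1⊕0⊕1⊕0 = 0
s8: b8⊕b9⊕b10⊕b11⊕b12⊕b13⊕b14⊕b15⊕b24⊕b25⊕b26⊕b27⊕b28⊕b29⊕b30⊕b31 = 1⊕0⊕0⊕1⊕0⊕0⊕0⊕1⊕1⊕1⊕1⊕0⊕1⊕0⊕1⊕0 = 0
s16: b16⊕b17⊕b18⊕b19⊕b20⊕b21⊕b22⊕b23⊕b24⊕b25⊕b26⊕b27⊕b28⊕b29⊕b30⊕b31 = 1⊕0⊕1⊕1⊕1⊕1⊕1⊕1⊕1⊕1⊕1⊕0⊕1⊕0⊕1⊕0 = 0
Syndrome (s16...s1) = 00011 → position 3.

3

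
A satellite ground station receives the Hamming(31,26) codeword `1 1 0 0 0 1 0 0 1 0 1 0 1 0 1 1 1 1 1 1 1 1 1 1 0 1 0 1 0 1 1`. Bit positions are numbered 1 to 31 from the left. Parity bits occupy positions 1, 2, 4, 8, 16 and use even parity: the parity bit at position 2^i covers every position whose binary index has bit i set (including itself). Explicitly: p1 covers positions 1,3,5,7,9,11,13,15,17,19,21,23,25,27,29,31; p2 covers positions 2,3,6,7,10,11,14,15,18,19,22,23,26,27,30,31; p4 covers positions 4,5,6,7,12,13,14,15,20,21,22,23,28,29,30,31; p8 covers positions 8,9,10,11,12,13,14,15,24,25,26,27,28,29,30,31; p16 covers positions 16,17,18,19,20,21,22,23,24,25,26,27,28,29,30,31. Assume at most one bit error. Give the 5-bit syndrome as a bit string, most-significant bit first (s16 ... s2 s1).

11010

s1: b1⊕b3⊕b5⊕b7⊕b9⊕b11⊕b13⊕b15⊕b17⊕b19⊕b21⊕b23⊕b25⊕b27⊕b29⊕b31 = 1⊕0⊕0⊕0⊕1⊕1⊕1⊕1⊕1⊕1⊕1⊕1⊕0⊕0⊕0⊕1 = 0
s2: b2⊕b3⊕b6⊕b7⊕b10⊕b11⊕b14⊕b15⊕b18⊕b19⊕b22⊕b23⊕b26⊕b27⊕b30⊕b31 = 1⊕0⊕1⊕0⊕0⊕1⊕0⊕1⊕1⊕1⊕1⊕1⊕1⊕0⊕1⊕1 = 1
s4: b4⊕b5⊕b6⊕b7⊕b12⊕b13⊕b14⊕b15⊕b20⊕b21⊕b22⊕b23⊕b28⊕b29⊕b30⊕b31 = 0⊕0⊕1⊕0⊕0⊕1⊕0⊕1⊕1⊕1⊕1⊕1⊕1⊕0⊕1⊕1 = 0
s8: b8⊕b9⊕b10⊕b11⊕b12⊕b13⊕b14⊕b15⊕b24⊕b25⊕b26⊕b27⊕b28⊕b29⊕b30⊕b31 = 0⊕1⊕0⊕1⊕0⊕1⊕0⊕1⊕1⊕0⊕1⊕0⊕1⊕0⊕1⊕1 = 1
s16: b16⊕b17⊕b18⊕b19⊕b20⊕b21⊕b22⊕b23⊕b24⊕b25⊕b26⊕b27⊕b28⊕b29⊕b30⊕b31 = 1⊕1⊕1⊕1⊕1⊕1⊕1⊕1⊕1⊕0⊕1⊕0⊕1⊕0⊕1⊕1 = 1
Syndrome (s16...s1) = 11010 → position 26.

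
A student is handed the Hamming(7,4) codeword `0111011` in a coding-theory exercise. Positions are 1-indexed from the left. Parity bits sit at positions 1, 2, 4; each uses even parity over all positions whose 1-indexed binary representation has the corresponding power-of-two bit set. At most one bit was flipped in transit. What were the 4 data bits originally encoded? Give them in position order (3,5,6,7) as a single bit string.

s1: b1⊕b3⊕b5⊕b7 = 0⊕1⊕0⊕1 = 0
s2: b2⊕b3⊕b6⊕b7 = 1⊕1⊕1⊕1 = 0
s4: b4⊕b5⊕b6⊕b7 = 1⊕0⊕1⊕1 = 1
Syndrome (s4...s1) = 100 → position 4.
Flip bit 4: corrected codeword = 0110011
Data bits at positions 3,5,6,7: 1011

1011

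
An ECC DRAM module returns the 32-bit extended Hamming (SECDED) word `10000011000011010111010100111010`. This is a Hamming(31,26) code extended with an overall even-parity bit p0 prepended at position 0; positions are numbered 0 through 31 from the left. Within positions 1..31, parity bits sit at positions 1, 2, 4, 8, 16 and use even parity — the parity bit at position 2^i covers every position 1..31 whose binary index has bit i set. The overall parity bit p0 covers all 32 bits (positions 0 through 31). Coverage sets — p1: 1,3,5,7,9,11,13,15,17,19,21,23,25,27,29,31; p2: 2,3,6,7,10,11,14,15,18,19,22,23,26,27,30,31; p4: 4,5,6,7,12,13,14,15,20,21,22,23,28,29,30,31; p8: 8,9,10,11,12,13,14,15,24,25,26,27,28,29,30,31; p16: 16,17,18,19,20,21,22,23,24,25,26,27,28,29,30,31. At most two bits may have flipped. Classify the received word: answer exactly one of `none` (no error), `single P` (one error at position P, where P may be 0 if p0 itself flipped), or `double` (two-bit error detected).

s1: b1⊕b3⊕b5⊕b7⊕b9⊕b11⊕b13⊕b15⊕b17⊕b19⊕b21⊕b23⊕b25⊕b27⊕b29⊕b31 = 0⊕0⊕0⊕1⊕0⊕0⊕1⊕1⊕1⊕1⊕1⊕1⊕0⊕1⊕0⊕0 = 0
s2: b2⊕b3⊕b6⊕b7⊕b10⊕b11⊕b14⊕b15⊕b18⊕b19⊕b22⊕b23⊕b26⊕b27⊕b30⊕b31 = 0⊕0⊕1⊕1⊕0⊕0⊕0⊕1⊕1⊕1⊕0⊕1⊕1⊕1⊕1⊕0 = 1
s4: b4⊕b5⊕b6⊕b7⊕b12⊕b13⊕b14⊕b15⊕b20⊕b21⊕b22⊕b23⊕b28⊕b29⊕b30⊕b31 = 0⊕0⊕1⊕1⊕1⊕1⊕0⊕1⊕0⊕1⊕0⊕1⊕1⊕0⊕1⊕0 = 1
s8: b8⊕b9⊕b10⊕b11⊕b12⊕b13⊕b14⊕b15⊕b24⊕b25⊕b26⊕b27⊕b28⊕b29⊕b30⊕b31 = 0⊕0⊕0⊕0⊕1⊕1⊕0⊕1⊕0⊕0⊕1⊕1⊕1⊕0⊕1⊕0 = 1
s16: b16⊕b17⊕b18⊕b19⊕b20⊕b21⊕b22⊕b23⊕b24⊕b25⊕b26⊕b27⊕b28⊕b29⊕b30⊕b31 = 0⊕1⊕1⊕1⊕0⊕1⊕0⊕1⊕0⊕0⊕1⊕1⊕1⊕0⊕1⊕0 = 1
Syndrome (s16...s1) = 11110 → position 30.
Overall parity (XOR of all 32 bits, including p0): 1⊕0⊕0⊕0⊕0⊕0⊕1⊕1⊕0⊕0⊕0⊕0⊕1⊕1⊕0⊕1⊕0⊕1⊕1⊕1⊕0⊕1⊕0⊕1⊕0⊕0⊕1⊕1⊕1⊕0⊕1⊕0 = 1
Overall=1, syndrome position=30 → single-bit error at position 30.

single 30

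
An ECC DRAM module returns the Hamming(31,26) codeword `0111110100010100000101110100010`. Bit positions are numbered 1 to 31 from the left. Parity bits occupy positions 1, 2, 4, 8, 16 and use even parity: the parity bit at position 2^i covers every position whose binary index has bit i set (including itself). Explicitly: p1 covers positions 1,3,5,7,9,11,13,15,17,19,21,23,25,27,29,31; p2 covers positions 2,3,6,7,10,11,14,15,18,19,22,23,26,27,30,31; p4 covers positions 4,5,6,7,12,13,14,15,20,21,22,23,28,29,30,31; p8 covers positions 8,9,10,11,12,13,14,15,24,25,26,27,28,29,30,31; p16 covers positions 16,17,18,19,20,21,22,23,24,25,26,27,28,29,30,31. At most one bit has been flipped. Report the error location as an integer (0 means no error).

5

s1: b1⊕b3⊕b5⊕b7⊕b9⊕b11⊕b13⊕b15⊕b17⊕b19⊕b21⊕b23⊕b25⊕b27⊕b29⊕b31 = 0⊕1⊕1⊕0⊕0⊕0⊕0⊕0⊕0⊕0⊕0⊕1⊕0⊕0⊕0⊕0 = 1
s2: b2⊕b3⊕b6⊕b7⊕b10⊕b11⊕b14⊕b15⊕b18⊕b19⊕b22⊕b23⊕b26⊕b27⊕b30⊕b31 = 1⊕1⊕1⊕0⊕0⊕0⊕1⊕0⊕0⊕0⊕1⊕1⊕1⊕0⊕1⊕0 = 0
s4: b4⊕b5⊕b6⊕b7⊕b12⊕b13⊕b14⊕b15⊕b20⊕b21⊕b22⊕b23⊕b28⊕b29⊕b30⊕b31 = 1⊕1⊕1⊕0⊕1⊕0⊕1⊕0⊕1⊕0⊕1⊕1⊕0⊕0⊕1⊕0 = 1
s8: b8⊕b9⊕b10⊕b11⊕b12⊕b13⊕b14⊕b15⊕b24⊕b25⊕b26⊕b27⊕b28⊕b29⊕b30⊕b31 = 1⊕0⊕0⊕0⊕1⊕0⊕1⊕0⊕1⊕0⊕1⊕0⊕0⊕0⊕1⊕0 = 0
s16: b16⊕b17⊕b18⊕b19⊕b20⊕b21⊕b22⊕b23⊕b24⊕b25⊕b26⊕b27⊕b28⊕b29⊕b30⊕b31 = 0⊕0⊕0⊕0⊕1⊕0⊕1⊕1⊕1⊕0⊕1⊕0⊕0⊕0⊕1⊕0 = 0
Syndrome (s16...s1) = 00101 → position 5.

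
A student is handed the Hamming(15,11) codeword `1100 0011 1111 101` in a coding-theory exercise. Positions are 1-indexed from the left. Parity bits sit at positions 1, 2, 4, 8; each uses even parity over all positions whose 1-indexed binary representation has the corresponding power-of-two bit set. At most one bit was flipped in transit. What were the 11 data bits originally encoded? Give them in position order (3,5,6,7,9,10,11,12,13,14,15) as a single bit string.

s1: b1⊕b3⊕b5⊕b7⊕b9⊕b11⊕b13⊕b15 = 1⊕0⊕0⊕1⊕1⊕1⊕1⊕1 = 0
s2: b2⊕b3⊕b6⊕b7⊕b10⊕b11⊕b14⊕b15 = 1⊕0⊕0⊕1⊕1⊕1⊕0⊕1 = 1
s4: b4⊕b5⊕b6⊕b7⊕b12⊕b13⊕b14⊕b15 = 0⊕0⊕0⊕1⊕1⊕1⊕0⊕1 = 0
s8: b8⊕b9⊕b10⊕b11⊕b12⊕b13⊕b14⊕b15 = 1⊕1⊕1⊕1⊕1⊕1⊕0⊕1 = 1
Syndrome (s8...s1) = 1010 → position 10.
Flip bit 10: corrected codeword = 110000111011101
Data bits at positions 3,5,6,7,9,10,11,12,13,14,15: 00011011101

00011011101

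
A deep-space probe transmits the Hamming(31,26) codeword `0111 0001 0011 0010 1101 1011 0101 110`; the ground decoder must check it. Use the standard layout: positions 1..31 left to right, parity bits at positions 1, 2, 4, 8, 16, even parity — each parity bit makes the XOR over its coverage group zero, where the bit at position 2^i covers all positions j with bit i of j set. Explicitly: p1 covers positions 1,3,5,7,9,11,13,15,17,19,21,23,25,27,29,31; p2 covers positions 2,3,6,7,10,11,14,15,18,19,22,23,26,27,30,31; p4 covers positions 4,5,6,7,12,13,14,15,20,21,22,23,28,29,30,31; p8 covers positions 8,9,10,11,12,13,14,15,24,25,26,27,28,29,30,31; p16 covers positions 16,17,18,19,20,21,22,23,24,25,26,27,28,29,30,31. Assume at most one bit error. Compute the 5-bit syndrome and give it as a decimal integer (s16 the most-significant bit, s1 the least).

s1: b1⊕b3⊕b5⊕b7⊕b9⊕b11⊕b13⊕b15⊕b17⊕b19⊕b21⊕b23⊕b25⊕b27⊕b29⊕b31 = 0⊕1⊕0⊕0⊕0⊕1⊕0⊕1⊕1⊕0⊕1⊕1⊕0⊕0⊕1⊕0 = 1
s2: b2⊕b3⊕b6⊕b7⊕b10⊕b11⊕b14⊕b15⊕b18⊕b19⊕b22⊕b23⊕b26⊕b27⊕b30⊕b31 = 1⊕1⊕0⊕0⊕0⊕1⊕0⊕1⊕1⊕0⊕0⊕1⊕1⊕0⊕1⊕0 = 0
s4: b4⊕b5⊕b6⊕b7⊕b12⊕b13⊕b14⊕b15⊕b20⊕b21⊕b22⊕b23⊕b28⊕b29⊕b30⊕b31 = 1⊕0⊕0⊕0⊕1⊕0⊕0⊕1⊕1⊕1⊕0⊕1⊕1⊕1⊕1⊕0 = 1
s8: b8⊕b9⊕b10⊕b11⊕b12⊕b13⊕b14⊕b15⊕b24⊕b25⊕b26⊕b27⊕b28⊕b29⊕b30⊕b31 = 1⊕0⊕0⊕1⊕1⊕0⊕0⊕1⊕1⊕0⊕1⊕0⊕1⊕1⊕1⊕0 = 1
s16: b16⊕b17⊕b18⊕b19⊕b20⊕b21⊕b22⊕b23⊕b24⊕b25⊕b26⊕b27⊕b28⊕b29⊕b30⊕b31 = 0⊕1⊕1⊕0⊕1⊕1⊕0⊕1⊕1⊕0⊕1⊕0⊕1⊕1⊕1⊕0 = 0
Syndrome (s16...s1) = 01101 → position 13.

13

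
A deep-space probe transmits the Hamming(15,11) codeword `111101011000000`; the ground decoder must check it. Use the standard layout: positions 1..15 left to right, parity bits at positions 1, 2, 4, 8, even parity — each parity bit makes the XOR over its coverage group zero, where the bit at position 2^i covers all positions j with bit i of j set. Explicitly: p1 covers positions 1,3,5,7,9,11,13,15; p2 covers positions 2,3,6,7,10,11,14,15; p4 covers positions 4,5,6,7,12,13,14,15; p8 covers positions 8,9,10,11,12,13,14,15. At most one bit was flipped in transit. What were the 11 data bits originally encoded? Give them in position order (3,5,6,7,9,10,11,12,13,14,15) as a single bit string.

00101000000

s1: b1⊕b3⊕b5⊕b7⊕b9⊕b11⊕b13⊕b15 = 1⊕1⊕0⊕0⊕1⊕0⊕0⊕0 = 1
s2: b2⊕b3⊕b6⊕b7⊕b10⊕b11⊕b14⊕b15 = 1⊕1⊕1⊕0⊕0⊕0⊕0⊕0 = 1
s4: b4⊕b5⊕b6⊕b7⊕b12⊕b13⊕b14⊕b15 = 1⊕0⊕1⊕0⊕0⊕0⊕0⊕0 = 0
s8: b8⊕b9⊕b10⊕b11⊕b12⊕b13⊕b14⊕b15 = 1⊕1⊕0⊕0⊕0⊕0⊕0⊕0 = 0
Syndrome (s8...s1) = 0011 → position 3.
Flip bit 3: corrected codeword = 110101011000000
Data bits at positions 3,5,6,7,9,10,11,12,13,14,15: 00101000000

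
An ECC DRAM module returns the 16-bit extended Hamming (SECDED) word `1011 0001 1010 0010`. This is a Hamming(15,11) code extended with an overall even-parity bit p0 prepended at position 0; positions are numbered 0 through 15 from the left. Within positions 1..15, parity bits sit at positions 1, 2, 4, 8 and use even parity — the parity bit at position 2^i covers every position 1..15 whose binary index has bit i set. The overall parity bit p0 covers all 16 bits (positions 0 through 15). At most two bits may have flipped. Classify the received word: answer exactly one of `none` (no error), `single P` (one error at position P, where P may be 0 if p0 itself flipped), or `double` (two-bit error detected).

s1: b1⊕b3⊕b5⊕b7⊕b9⊕b11⊕b13⊕b15 = 0⊕1⊕0⊕1⊕0⊕0⊕0⊕0 = 0
s2: b2⊕b3⊕b6⊕b7⊕b10⊕b11⊕b14⊕b15 = 1⊕1⊕0⊕1⊕1⊕0⊕1⊕0 = 1
s4: b4⊕b5⊕b6⊕b7⊕b12⊕b13⊕b14⊕b15 = 0⊕0⊕0⊕1⊕0⊕0⊕1⊕0 = 0
s8: b8⊕b9⊕b10⊕b11⊕b12⊕b13⊕b14⊕b15 = 1⊕0⊕1⊕0⊕0⊕0⊕1⊕0 = 1
Syndrome (s8...s1) = 1010 → position 10.
Overall parity (XOR of all 16 bits, including p0): 1⊕0⊕1⊕1⊕0⊕0⊕0⊕1⊕1⊕0⊕1⊕0⊕0⊕0⊕1⊕0 = 1
Overall=1, syndrome position=10 → single-bit error at position 10.

single 10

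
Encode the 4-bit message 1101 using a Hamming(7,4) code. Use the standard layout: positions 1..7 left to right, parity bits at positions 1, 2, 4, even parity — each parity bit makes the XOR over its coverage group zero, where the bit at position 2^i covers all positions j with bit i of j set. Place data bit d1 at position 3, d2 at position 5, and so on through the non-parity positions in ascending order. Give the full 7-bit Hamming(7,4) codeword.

1010101

Place data bits at non-power-of-two positions: b3=1, b5=1, b6=0, b7=1.
p1 = XOR of data positions {3,5,7} = 1⊕1⊕1 = 1
p2 = XOR of data positions {3,6,7} = 1⊕0⊕1 = 0
p4 = XOR of data positions {5,6,7} = 1⊕0⊕1 = 0
Codeword b1..b7 = 1010101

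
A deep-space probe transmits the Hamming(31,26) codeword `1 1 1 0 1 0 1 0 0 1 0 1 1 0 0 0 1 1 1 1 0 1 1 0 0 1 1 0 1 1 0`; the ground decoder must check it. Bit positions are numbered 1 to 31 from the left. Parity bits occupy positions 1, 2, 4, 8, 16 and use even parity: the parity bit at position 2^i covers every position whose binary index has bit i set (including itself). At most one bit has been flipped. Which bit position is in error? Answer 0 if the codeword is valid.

14

s1: b1⊕b3⊕b5⊕b7⊕b9⊕b11⊕b13⊕b15⊕b17⊕b19⊕b21⊕b23⊕b25⊕b27⊕b29⊕b31 = 1⊕1⊕1⊕1⊕0⊕0⊕1⊕0⊕1⊕1⊕0⊕1⊕0⊕1⊕1⊕0 = 0
s2: b2⊕b3⊕b6⊕b7⊕b10⊕b11⊕b14⊕b15⊕b18⊕b19⊕b22⊕b23⊕b26⊕b27⊕b30⊕b31 = 1⊕1⊕0⊕1⊕1⊕0⊕0⊕0⊕1⊕1⊕1⊕1⊕1⊕1⊕1⊕0 = 1
s4: b4⊕b5⊕b6⊕b7⊕b12⊕b13⊕b14⊕b15⊕b20⊕b21⊕b22⊕b23⊕b28⊕b29⊕b30⊕b31 = 0⊕1⊕0⊕1⊕1⊕1⊕0⊕0⊕1⊕0⊕1⊕1⊕0⊕1⊕1⊕0 = 1
s8: b8⊕b9⊕b10⊕b11⊕b12⊕b13⊕b14⊕b15⊕b24⊕b25⊕b26⊕b27⊕b28⊕b29⊕b30⊕b31 = 0⊕0⊕1⊕0⊕1⊕1⊕0⊕0⊕0⊕0⊕1⊕1⊕0⊕1⊕1⊕0 = 1
s16: b16⊕b17⊕b18⊕b19⊕b20⊕b21⊕b22⊕b23⊕b24⊕b25⊕b26⊕b27⊕b28⊕b29⊕b30⊕b31 = 0⊕1⊕1⊕1⊕1⊕0⊕1⊕1⊕0⊕0⊕1⊕1⊕0⊕1⊕1⊕0 = 0
Syndrome (s16...s1) = 01110 → position 14.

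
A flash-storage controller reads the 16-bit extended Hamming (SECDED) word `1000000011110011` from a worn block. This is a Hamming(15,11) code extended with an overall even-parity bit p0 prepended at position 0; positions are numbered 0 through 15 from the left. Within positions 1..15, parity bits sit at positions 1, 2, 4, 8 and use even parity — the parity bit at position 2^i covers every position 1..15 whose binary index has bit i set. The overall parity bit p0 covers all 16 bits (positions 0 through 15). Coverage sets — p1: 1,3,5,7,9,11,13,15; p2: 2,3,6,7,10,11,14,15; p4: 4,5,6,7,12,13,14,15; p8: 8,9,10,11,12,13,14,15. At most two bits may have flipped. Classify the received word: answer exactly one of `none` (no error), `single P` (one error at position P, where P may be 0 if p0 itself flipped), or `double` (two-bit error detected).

s1: b1⊕b3⊕b5⊕b7⊕b9⊕b11⊕b13⊕b15 = 0⊕0⊕0⊕0⊕1⊕1⊕0⊕1 = 1
s2: b2⊕b3⊕b6⊕b7⊕b10⊕b11⊕b14⊕b15 = 0⊕0⊕0⊕0⊕1⊕1⊕1⊕1 = 0
s4: b4⊕b5⊕b6⊕b7⊕b12⊕b13⊕b14⊕b15 = 0⊕0⊕0⊕0⊕0⊕0⊕1⊕1 = 0
s8: b8⊕b9⊕b10⊕b11⊕b12⊕b13⊕b14⊕b15 = 1⊕1⊕1⊕1⊕0⊕0⊕1⊕1 = 0
Syndrome (s8...s1) = 0001 → position 1.
Overall parity (XOR of all 16 bits, including p0): 1⊕0⊕0⊕0⊕0⊕0⊕0⊕0⊕1⊕1⊕1⊕1⊕0⊕0⊕1⊕1 = 1
Overall=1, syndrome position=1 → single-bit error at position 1.

single 1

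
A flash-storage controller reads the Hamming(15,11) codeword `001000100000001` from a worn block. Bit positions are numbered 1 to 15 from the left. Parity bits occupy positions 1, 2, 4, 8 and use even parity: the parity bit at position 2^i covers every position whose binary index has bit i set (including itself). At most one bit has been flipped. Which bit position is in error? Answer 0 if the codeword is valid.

s1: b1⊕b3⊕b5⊕b7⊕b9⊕b11⊕b13⊕b15 = 0⊕1⊕0⊕1⊕0⊕0⊕0⊕1 = 1
s2: b2⊕b3⊕b6⊕b7⊕b10⊕b11⊕b14⊕b15 = 0⊕1⊕0⊕1⊕0⊕0⊕0⊕1 = 1
s4: b4⊕b5⊕b6⊕b7⊕b12⊕b13⊕b14⊕b15 = 0⊕0⊕0⊕1⊕0⊕0⊕0⊕1 = 0
s8: b8⊕b9⊕b10⊕b11⊕b12⊕b13⊕b14⊕b15 = 0⊕0⊕0⊕0⊕0⊕0⊕0⊕1 = 1
Syndrome (s8...s1) = 1011 → position 11.

11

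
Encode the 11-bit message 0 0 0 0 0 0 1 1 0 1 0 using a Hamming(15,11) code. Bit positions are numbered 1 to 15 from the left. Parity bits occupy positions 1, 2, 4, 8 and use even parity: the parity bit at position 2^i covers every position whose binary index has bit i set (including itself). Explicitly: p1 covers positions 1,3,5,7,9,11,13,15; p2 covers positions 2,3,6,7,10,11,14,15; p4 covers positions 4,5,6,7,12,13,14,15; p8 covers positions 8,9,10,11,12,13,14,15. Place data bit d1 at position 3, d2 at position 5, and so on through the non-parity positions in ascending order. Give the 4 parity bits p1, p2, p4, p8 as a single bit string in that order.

1001

Place data bits at non-power-of-two positions: b3=0, b5=0, b6=0, b7=0, b9=0, b10=0, b11=1, b12=1, b13=0, b14=1, b15=0.
p1 = XOR of data positions {3,5,7,9,11,13,15} = 0⊕0⊕0⊕0⊕1⊕0⊕0 = 1
p2 = XOR of data positions {3,6,7,10,11,14,15} = 0⊕0⊕0⊕0⊕1⊕1⊕0 = 0
p4 = XOR of data positions {5,6,7,12,13,14,15} = 0⊕0⊕0⊕1⊕0⊕1⊕0 = 0
p8 = XOR of data positions {9,10,11,12,13,14,15} = 0⊕0⊕1⊕1⊕0⊕1⊕0 = 1
Parity bits p1,p2,p4,p8 = 1001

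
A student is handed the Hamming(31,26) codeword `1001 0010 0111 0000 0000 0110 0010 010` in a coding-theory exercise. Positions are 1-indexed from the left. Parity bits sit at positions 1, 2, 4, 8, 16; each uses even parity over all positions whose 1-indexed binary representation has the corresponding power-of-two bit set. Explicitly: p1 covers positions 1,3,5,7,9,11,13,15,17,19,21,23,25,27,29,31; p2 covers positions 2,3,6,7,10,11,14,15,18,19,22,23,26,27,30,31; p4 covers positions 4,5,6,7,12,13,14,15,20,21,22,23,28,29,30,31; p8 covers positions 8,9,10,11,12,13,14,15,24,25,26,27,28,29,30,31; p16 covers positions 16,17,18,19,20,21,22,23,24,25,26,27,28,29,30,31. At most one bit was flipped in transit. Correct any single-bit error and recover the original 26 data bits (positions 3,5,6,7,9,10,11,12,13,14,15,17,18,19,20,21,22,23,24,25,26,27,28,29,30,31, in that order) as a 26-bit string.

00010101000000001100010010

s1: b1⊕b3⊕b5⊕b7⊕b9⊕b11⊕b13⊕b15⊕b17⊕b19⊕b21⊕b23⊕b25⊕b27⊕b29⊕b31 = 1⊕0⊕0⊕1⊕0⊕1⊕0⊕0⊕0⊕0⊕0⊕1⊕0⊕1⊕0⊕0 = 1
s2: b2⊕b3⊕b6⊕b7⊕b10⊕b11⊕b14⊕b15⊕b18⊕b19⊕b22⊕b23⊕b26⊕b27⊕b30⊕b31 = 0⊕0⊕0⊕1⊕1⊕1⊕0⊕0⊕0⊕0⊕1⊕1⊕0⊕1⊕1⊕0 = 1
s4: b4⊕b5⊕b6⊕b7⊕b12⊕b13⊕b14⊕b15⊕b20⊕b21⊕b22⊕b23⊕b28⊕b29⊕b30⊕b31 = 1⊕0⊕0⊕1⊕1⊕0⊕0⊕0⊕0⊕0⊕1⊕1⊕0⊕0⊕1⊕0 = 0
s8: b8⊕b9⊕b10⊕b11⊕b12⊕b13⊕b14⊕b15⊕b24⊕b25⊕b26⊕b27⊕b28⊕b29⊕b30⊕b31 = 0⊕0⊕1⊕1⊕1⊕0⊕0⊕0⊕0⊕0⊕0⊕1⊕0⊕0⊕1⊕0 = 1
s16: b16⊕b17⊕b18⊕b19⊕b20⊕b21⊕b22⊕b23⊕b24⊕b25⊕b26⊕b27⊕b28⊕b29⊕b30⊕b31 = 0⊕0⊕0⊕0⊕0⊕0⊕1⊕1⊕0⊕0⊕0⊕1⊕0⊕0⊕1⊕0 = 0
Syndrome (s16...s1) = 01011 → position 11.
Flip bit 11: corrected codeword = 1001001001010000000001100010010
Data bits at positions 3,5,6,7,9,10,11,12,13,14,15,17,18,19,20,21,22,23,24,25,26,27,28,29,30,31: 00010101000000001100010010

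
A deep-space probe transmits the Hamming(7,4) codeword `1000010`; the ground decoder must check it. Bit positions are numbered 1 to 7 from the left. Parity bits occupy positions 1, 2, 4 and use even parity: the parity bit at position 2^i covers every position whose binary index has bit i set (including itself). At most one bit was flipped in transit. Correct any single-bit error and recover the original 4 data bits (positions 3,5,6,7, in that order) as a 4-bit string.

s1: b1⊕b3⊕b5⊕b7 = 1⊕0⊕0⊕0 = 1
s2: b2⊕b3⊕b6⊕b7 = 0⊕0⊕1⊕0 = 1
s4: b4⊕b5⊕b6⊕b7 = 0⊕0⊕1⊕0 = 1
Syndrome (s4...s1) = 111 → position 7.
Flip bit 7: corrected codeword = 1000011
Data bits at positions 3,5,6,7: 0011

0011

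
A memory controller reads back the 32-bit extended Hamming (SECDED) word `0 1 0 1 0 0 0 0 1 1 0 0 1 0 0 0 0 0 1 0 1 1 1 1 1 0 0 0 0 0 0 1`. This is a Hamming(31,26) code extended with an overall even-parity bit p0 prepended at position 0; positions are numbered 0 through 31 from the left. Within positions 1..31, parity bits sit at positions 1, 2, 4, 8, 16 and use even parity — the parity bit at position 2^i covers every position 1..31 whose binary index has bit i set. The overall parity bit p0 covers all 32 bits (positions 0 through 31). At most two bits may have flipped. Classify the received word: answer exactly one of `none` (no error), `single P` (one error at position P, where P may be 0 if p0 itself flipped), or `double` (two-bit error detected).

s1: b1⊕b3⊕b5⊕b7⊕b9⊕b11⊕b13⊕b15⊕b17⊕b19⊕b21⊕b23⊕b25⊕b27⊕b29⊕b31 = 1⊕1⊕0⊕0⊕1⊕0⊕0⊕0⊕0⊕0⊕1⊕1⊕0⊕0⊕0⊕1 = 0
s2: b2⊕b3⊕b6⊕b7⊕b10⊕b11⊕b14⊕b15⊕b18⊕b19⊕b22⊕b23⊕b26⊕b27⊕b30⊕b31 = 0⊕1⊕0⊕0⊕0⊕0⊕0⊕0⊕1⊕0⊕1⊕1⊕0⊕0⊕0⊕1 = 1
s4: b4⊕b5⊕b6⊕b7⊕b12⊕b13⊕b14⊕b15⊕b20⊕b21⊕b22⊕b23⊕b28⊕b29⊕b30⊕b31 = 0⊕0⊕0⊕0⊕1⊕0⊕0⊕0⊕1⊕1⊕1⊕1⊕0⊕0⊕0⊕1 = 0
s8: b8⊕b9⊕b10⊕b11⊕b12⊕b13⊕b14⊕b15⊕b24⊕b25⊕b26⊕b27⊕b28⊕b29⊕b30⊕b31 = 1⊕1⊕0⊕0⊕1⊕0⊕0⊕0⊕1⊕0⊕0⊕0⊕0⊕0⊕0⊕1 = 1
s16: b16⊕b17⊕b18⊕b19⊕b20⊕b21⊕b22⊕b23⊕b24⊕b25⊕b26⊕b27⊕b28⊕b29⊕b30⊕b31 = 0⊕0⊕1⊕0⊕1⊕1⊕1⊕1⊕1⊕0⊕0⊕0⊕0⊕0⊕0⊕1 = 1
Syndrome (s16...s1) = 11010 → position 26.
Overall parity (XOR of all 32 bits, including p0): 0⊕1⊕0⊕1⊕0⊕0⊕0⊕0⊕1⊕1⊕0⊕0⊕1⊕0⊕0⊕0⊕0⊕0⊕1⊕0⊕1⊕1⊕1⊕1⊕1⊕0⊕0⊕0⊕0⊕0⊕0⊕1 = 0
Overall=0, syndrome position=26 → double-bit error detected (uncorrectable).

double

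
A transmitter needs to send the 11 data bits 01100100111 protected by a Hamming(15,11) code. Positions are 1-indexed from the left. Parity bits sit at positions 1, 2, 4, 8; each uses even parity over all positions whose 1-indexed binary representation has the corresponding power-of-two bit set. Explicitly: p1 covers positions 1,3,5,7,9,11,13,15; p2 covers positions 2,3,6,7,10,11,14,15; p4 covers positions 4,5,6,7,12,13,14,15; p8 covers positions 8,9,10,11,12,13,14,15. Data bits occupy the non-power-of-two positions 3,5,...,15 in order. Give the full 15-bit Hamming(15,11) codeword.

100111000100111

Place data bits at non-power-of-two positions: b3=0, b5=1, b6=1, b7=0, b9=0, b10=1, b11=0, b12=0, b13=1, b14=1, b15=1.
p1 = XOR of data positions {3,5,7,9,11,13,15} = 0⊕1⊕0⊕0⊕0⊕1⊕1 = 1
p2 = XOR of data positions {3,6,7,10,11,14,15} = 0⊕1⊕0⊕1⊕0⊕1⊕1 = 0
p4 = XOR of data positions {5,6,7,12,13,14,15} = 1⊕1⊕0⊕0⊕1⊕1⊕1 = 1
p8 = XOR of data positions {9,10,11,12,13,14,15} = 0⊕1⊕0⊕0⊕1⊕1⊕1 = 0
Codeword b1..b15 = 100111000100111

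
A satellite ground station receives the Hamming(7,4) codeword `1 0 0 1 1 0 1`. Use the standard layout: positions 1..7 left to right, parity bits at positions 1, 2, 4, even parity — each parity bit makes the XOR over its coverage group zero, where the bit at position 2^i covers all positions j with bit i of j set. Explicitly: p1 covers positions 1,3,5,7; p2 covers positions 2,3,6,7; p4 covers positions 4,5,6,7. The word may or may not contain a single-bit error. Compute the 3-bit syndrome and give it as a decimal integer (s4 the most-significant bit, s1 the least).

7

s1: b1⊕b3⊕b5⊕b7 = 1⊕0⊕1⊕1 = 1
s2: b2⊕b3⊕b6⊕b7 = 0⊕0⊕0⊕1 = 1
s4: b4⊕b5⊕b6⊕b7 = 1⊕1⊕0⊕1 = 1
Syndrome (s4...s1) = 111 → position 7.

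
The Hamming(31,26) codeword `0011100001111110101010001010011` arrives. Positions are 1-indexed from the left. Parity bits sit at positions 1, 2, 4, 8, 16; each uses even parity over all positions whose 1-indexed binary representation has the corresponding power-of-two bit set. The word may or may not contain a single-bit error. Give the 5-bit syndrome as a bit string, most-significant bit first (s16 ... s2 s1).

s1: b1⊕b3⊕b5⊕b7⊕b9⊕b11⊕b13⊕b15⊕b17⊕b19⊕b21⊕b23⊕b25⊕b27⊕b29⊕b31 = 0⊕1⊕1⊕0⊕0⊕1⊕1⊕1⊕1⊕1⊕1⊕0⊕1⊕1⊕0⊕1 = 1
s2: b2⊕b3⊕b6⊕b7⊕b10⊕b11⊕b14⊕b15⊕b18⊕b19⊕b22⊕b23⊕b26⊕b27⊕b30⊕b31 = 0⊕1⊕0⊕0⊕1⊕1⊕1⊕1⊕0⊕1⊕0⊕0⊕0⊕1⊕1⊕1 = 1
s4: b4⊕b5⊕b6⊕b7⊕b12⊕b13⊕b14⊕b15⊕b20⊕b21⊕b22⊕b23⊕b28⊕b29⊕b30⊕b31 = 1⊕1⊕0⊕0⊕1⊕1⊕1⊕1⊕0⊕1⊕0⊕0⊕0⊕0⊕1⊕1 = 1
s8: b8⊕b9⊕b10⊕b11⊕b12⊕b13⊕b14⊕b15⊕b24⊕b25⊕b26⊕b27⊕b28⊕b29⊕b30⊕b31 = 0⊕0⊕1⊕1⊕1⊕1⊕1⊕1⊕0⊕1⊕0⊕1⊕0⊕0⊕1⊕1 = 0
s16: b16⊕b17⊕b18⊕b19⊕b20⊕b21⊕b22⊕b23⊕b24⊕b25⊕b26⊕b27⊕b28⊕b29⊕b30⊕b31 = 0⊕1⊕0⊕1⊕0⊕1⊕0⊕0⊕0⊕1⊕0⊕1⊕0⊕0⊕1⊕1 = 1
Syndrome (s16...s1) = 10111 → position 23.

10111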